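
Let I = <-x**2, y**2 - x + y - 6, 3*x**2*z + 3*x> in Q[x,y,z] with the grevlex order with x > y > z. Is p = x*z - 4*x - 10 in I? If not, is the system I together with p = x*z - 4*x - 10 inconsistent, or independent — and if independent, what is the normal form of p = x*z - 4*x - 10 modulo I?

Adjoining x*z - 4*x - 10 makes the ideal the whole ring: the system is inconsistent.

First compute the reduced Gröbner basis of I by Buchberger's algorithm.
f_1 = -x**2, LT = x**2.
f_2 = y**2 - x + y - 6, LT = y**2.
f_3 = 3*x**2*z + 3*x, LT = x**2*z.

S(f_1,f_3): lcm = x**2*z. S = -x.
  reduce S modulo (f_1, f_2, f_3):
  remainder -x ≠ 0; add h_4 = -x to the basis.

The other S-polynomials (S(f_1,f_2), S(f_2,f_3), S(f_1,h_4), S(f_2,h_4), S(f_3,h_4)) all reduce to 0 modulo the current basis, so we have a Gröbner basis.
Inter-reduce: drop elements whose leading term is divisible by another's, tail-reduce, and make monic.
Reduced Gröbner basis: {y**2 + y - 6, x}.
Label its elements g_1 = y**2 + y - 6, g_2 = x.

Reduce p = x*z - 4*x - 10 modulo G:
  leading term x*z: subtract (z)·g_2 from x*z - 4*x - 10 → -4*x - 10
  leading term x: subtract (-4)·g_2 from -4*x - 10 → -10
  leading term 1: no divisor's leading term divides it; move -10 to the remainder.
  normal form = -10.
The normal form is nonzero, so p ∉ I. Since p minus its normal form lies in I, I + (p) = I + (r) where r = -10; decide whether this ideal is the whole ring.
Here r = -10 is a nonzero constant, hence a unit: 1 ∈ I + (p), the Gröbner basis of I + (p) is {1}, and the enlarged system has no common solution — adjoining p is inconsistent.

The remainder on division by a Gröbner basis is unique — it is the normal form.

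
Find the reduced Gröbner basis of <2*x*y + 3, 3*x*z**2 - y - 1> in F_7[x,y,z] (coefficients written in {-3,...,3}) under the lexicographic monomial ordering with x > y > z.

G = {x*y - 2, x*z**2 + 2*y + 2, y**2 + y + z**2}

This is the nonlinear analogue of row-reducing a linear system.

f_1 = 2*x*y + 3, LT = x*y.
f_2 = 3*x*z**2 - y - 1, LT = x*z**2.

S(f_1,f_2): lcm = x*y*z**2. S = -2*y**2 - 2*y - 2*z**2.
  leading term y**2: no divisor's leading term divides it; move -2*y**2 to the remainder.
  leading term y: no divisor's leading term divides it; move -2*y to the remainder.
  leading term z**2: no divisor's leading term divides it; move -2*z**2 to the remainder.
  remainder -2*y**2 - 2*y - 2*z**2 ≠ 0; add g_3 = -2*y**2 - 2*y - 2*z**2 to the basis.

The other S-polynomials (S(f_1,g_3), S(f_2,g_3)) all reduce to 0 modulo the current basis, so we have a Gröbner basis.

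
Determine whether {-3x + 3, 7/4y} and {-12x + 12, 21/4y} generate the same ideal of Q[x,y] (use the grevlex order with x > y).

Since reduced Gröbner bases are canonical representatives of ideals under a given ordering, it suffices to compute and compare them.
Buchberger on the first generating set:
f_1 = -3x + 3, LT = x.
f_2 = 7/4y, LT = y.

The S-polynomials (S(f_1,f_2)) all reduce to 0 modulo the current basis, so we have a Gröbner basis.
Inter-reduce: drop elements whose leading term is divisible by another's, tail-reduce, and make monic.
Reduced Gröbner basis: {x - 1, y}.

Buchberger on the second generating set:
h_1 = -12x + 12, LT = x.
h_2 = 21/4y, LT = y.

The S-polynomials (S(h_1,h_2)) all reduce to 0 modulo the current basis, so we have a Gröbner basis.
Inter-reduce: drop elements whose leading term is divisible by another's, tail-reduce, and make monic.
Reduced Gröbner basis: {x - 1, y}.

The two bases agree; hence the ideals are identical.

Yes, the ideals are equal.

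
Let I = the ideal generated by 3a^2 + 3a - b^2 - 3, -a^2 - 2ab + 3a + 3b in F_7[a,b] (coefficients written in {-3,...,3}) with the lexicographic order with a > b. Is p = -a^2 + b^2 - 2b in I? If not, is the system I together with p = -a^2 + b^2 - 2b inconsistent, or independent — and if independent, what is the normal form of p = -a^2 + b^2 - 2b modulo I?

-a^2 + b^2 - 2b is independent of I; its normal form modulo I is -b^3 - 2b + 2.

First compute the reduced Gröbner basis of I by Buchberger's algorithm.
f_1 = 3a^2 + 3a - b^2 - 3, LT = a^2.
f_2 = -a^2 - 2ab + 3a + 3b, LT = a^2.

S(f_1,f_2): lcm = a^2. S = -2ab - 3a + 2b^2 + 3b - 1.
  leading term ab: no divisor's leading term divides it; move -2ab to the remainder.
  leading term a: no divisor's leading term divides it; move -3a to the remainder.
  leading term b^2: no divisor's leading term divides it; move 2b^2 to the remainder.
  leading term b: no divisor's leading term divides it; move 3b to the remainder.
  leading term 1: no divisor's leading term divides it; move -1 to the remainder.
  remainder -2ab - 3a + 2b^2 + 3b - 1 ≠ 0; add h_3 = -2ab - 3a + 2b^2 + 3b - 1 to the basis.

S(f_1,h_3): lcm = a^2b. S = 2a^2 + ab^2 - ab + 3a + 2b^3 - b.
  leading term a^2: subtract (3)·f_1 from 2a^2 + ab^2 - ab + 3a + 2b^3 - b → ab^2 - ab + a + 2b^3 + 3b^2 - b + 2
  leading term ab^2: subtract (3b)·h_3 from ab^2 - ab + a + 2b^3 + 3b^2 - b + 2 → ab + a + 3b^3 + b^2 + 2b + 2
  leading term ab: subtract (3)·h_3 from ab + a + 3b^3 + b^2 + 2b + 2 → 3a + 3b^3 + 2b^2 - 2
  leading term a: no divisor's leading term divides it; move 3a to the remainder.
  leading term b^3: no divisor's leading term divides it; move 3b^3 to the remainder.
  leading term b^2: no divisor's leading term divides it; move 2b^2 to the remainder.
  leading term 1: no divisor's leading term divides it; move -2 to the remainder.
  remainder 3a + 3b^3 + 2b^2 - 2 ≠ 0; add h_4 = 3a + 3b^3 + 2b^2 - 2 to the basis.

S(f_1,h_4): lcm = a^2. S = -ab^3 - 3ab^2 - 3a + 2b^2 - 1.
  leading term ab^3: subtract (-3b^2)·h_3 from -ab^3 - 3ab^2 - 3a + 2b^2 - 1 → 2ab^2 - 3a - b^4 + 2b^3 - b^2 - 1
  leading term ab^2: subtract (-b)·h_3 from 2ab^2 - 3a - b^4 + 2b^3 - b^2 - 1 → -3ab - 3a - b^4 - 3b^3 + 2b^2 - b - 1
  leading term ab: subtract (-2)·h_3 from -3ab - 3a - b^4 - 3b^3 + 2b^2 - b - 1 → -2a - b^4 - 3b^3 - b^2 - 2b - 3
  leading term a: subtract (-3)·h_4 from -2a - b^4 - 3b^3 - b^2 - 2b - 3 → -b^4 - b^3 - 2b^2 - 2b - 2
  leading term b^4: no divisor's leading term divides it; move -b^4 to the remainder.
  leading term b^3: no divisor's leading term divides it; move -b^3 to the remainder.
  leading term b^2: no divisor's leading term divides it; move -2b^2 to the remainder.
  leading term b: no divisor's leading term divides it; move -2b to the remainder.
  leading term 1: no divisor's leading term divides it; move -2 to the remainder.
  remainder -b^4 - b^3 - 2b^2 - 2b - 2 ≠ 0; add h_5 = -b^4 - b^3 - 2b^2 - 2b - 2 to the basis.

The other S-polynomials (S(f_2,h_3), S(f_2,h_4), S(h_3,h_4), S(f_1,h_5), S(f_2,h_5), S(h_3,h_5), S(h_4,h_5)) all reduce to 0 modulo the current basis, so we have a Gröbner basis.
Inter-reduce: drop elements whose leading term is divisible by another's, tail-reduce, and make monic.
Reduced Gröbner basis: {a + b^3 + 3b^2 - 3, b^4 + b^3 + 2b^2 + 2b + 2}.
Label its elements g_1 = a + b^3 + 3b^2 - 3, g_2 = b^4 + b^3 + 2b^2 + 2b + 2.

Reduce p = -a^2 + b^2 - 2b modulo G:
  leading term a^2: subtract (-a)·g_1 from -a^2 + b^2 - 2b → ab^3 + 3ab^2 - 3a + b^2 - 2b
  leading term ab^3: subtract (b^3)·g_1 from ab^3 + 3ab^2 - 3a + b^2 - 2b → 3ab^2 - 3a - b^6 - 3b^5 + 3b^3 + b^2 - 2b
  leading term ab^2: subtract (3b^2)·g_1 from 3ab^2 - 3a - b^6 - 3b^5 + 3b^3 + b^2 - 2b → -3a - b^6 + b^5 - 2b^4 + 3b^3 + 3b^2 - 2b
  leading term a: subtract (-3)·g_1 from -3a - b^6 + b^5 - 2b^4 + 3b^3 + 3b^2 - 2b → -b^6 + b^5 - 2b^4 - b^3 - 2b^2 - 2b - 2
  leading term b^6: subtract (-b^2)·g_2 from -b^6 + b^5 - 2b^4 - b^3 - 2b^2 - 2b - 2 → 2b^5 + b^3 - 2b - 2
  leading term b^5: subtract (2b)·g_2 from 2b^5 + b^3 - 2b - 2 → -2b^4 - 3b^3 + 3b^2 + b - 2
  leading term b^4: subtract (-2)·g_2 from -2b^4 - 3b^3 + 3b^2 + b - 2 → -b^3 - 2b + 2
  leading term b^3: no divisor's leading term divides it; move -b^3 to the remainder.
  leading term b: no divisor's leading term divides it; move -2b to the remainder.
  leading term 1: no divisor's leading term divides it; move 2 to the remainder.
  normal form = -b^3 - 2b + 2.
The normal form is nonzero, so p ∉ I. Since p minus its normal form lies in I, I + (p) = I + (r) where r = -b^3 - 2b + 2; decide whether this ideal is the whole ring.
Run Buchberger on G together with r (pairs among the g_i already reduce to 0 since G is a Gröbner basis):
g_1 = a + b^3 + 3b^2 - 3, LT = a.
g_2 = b^4 + b^3 + 2b^2 + 2b + 2, LT = b^4.
r = -b^3 - 2b + 2, LT = b^3.

S(g_2,r): lcm = b^4. S = b^3 - 3b + 2.
  leading term b^3: subtract (-1)·r from b^3 - 3b + 2 → 2b - 3
  leading term b: no divisor's leading term divides it; move 2b to the remainder.
  leading term 1: no divisor's leading term divides it; move -3 to the remainder.
  remainder 2b - 3 ≠ 0; add m_4 = 2b - 3 to the basis.

The other S-polynomials (S(g_1,g_2), S(g_1,r), S(g_1,m_4), S(g_2,m_4), S(r,m_4)) all reduce to 0 modulo the current basis, so we have a Gröbner basis.
Inter-reduce: drop elements whose leading term is divisible by another's, tail-reduce, and make monic.
Reduced Gröbner basis: {a + 1, b + 2}.
The reduced Gröbner basis of I + (p) is {a + 1, b + 2} ≠ {1}, a proper ideal, so the enlarged system stays consistent: p is independent of I, with normal form -b^3 - 2b + 2.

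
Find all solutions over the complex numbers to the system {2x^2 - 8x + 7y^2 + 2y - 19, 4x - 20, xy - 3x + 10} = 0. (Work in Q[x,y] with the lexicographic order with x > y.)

Compute a lex Gröbner basis by Buchberger's algorithm.
f_1 = 2x^2 - 8x + 7y^2 + 2y - 19, LT = x^2.
f_2 = 4x - 20, LT = x.
f_3 = xy - 3x + 10, LT = xy.

S(f_1,f_2): lcm = x^2. S = x + 7/2y^2 + y - 19/2.
  reduce S modulo (f_1, f_2, f_3):
  remainder 7/2y^2 + y - 9/2 ≠ 0; add h_4 = 7/2y^2 + y - 9/2 to the basis.

S(f_1,f_3): lcm = x^2y. S = 3x^2 - 4xy - 10x + 7/2y^3 + y^2 - 19/2y.
  reduce S modulo (f_1, f_2, f_3, h_4):
  remainder -25y + 25 ≠ 0; add h_5 = -25y + 25 to the basis.

The other S-polynomials (S(f_2,f_3), S(f_1,h_4), S(f_2,h_4), S(f_3,h_4), S(f_1,h_5), S(f_2,h_5), S(f_3,h_5), S(h_4,h_5)) all reduce to 0 modulo the current basis, so we have a Gröbner basis.
Inter-reduce: drop elements whose leading term is divisible by another's, tail-reduce, and make monic.
Reduced Gröbner basis: {x - 5, y - 1}.

Elimination: the polynomial y - 1 lies in the elimination ideal for y, so y ∈ {1}. For each such y, the remaining basis elements (now univariate) give the rest of the solution.
  y = 1: the earlier basis element becomes x - 5 = 0, giving x = 5 — point (5, 1).

{(5, 1)}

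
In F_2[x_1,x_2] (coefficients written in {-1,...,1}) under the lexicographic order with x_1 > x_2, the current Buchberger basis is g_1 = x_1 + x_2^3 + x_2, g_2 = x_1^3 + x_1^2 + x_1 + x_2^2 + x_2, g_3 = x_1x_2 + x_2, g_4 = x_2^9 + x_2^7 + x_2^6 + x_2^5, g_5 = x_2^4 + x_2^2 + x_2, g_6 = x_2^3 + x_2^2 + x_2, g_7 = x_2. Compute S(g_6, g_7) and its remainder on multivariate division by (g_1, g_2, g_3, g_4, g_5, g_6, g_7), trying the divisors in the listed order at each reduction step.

lcm(LM(g_6), LM(g_7)) = x_2^3.
S = (lcm/LT(g_6))·g_6 − (lcm/LT(g_7))·g_7 = x_2^2 + x_2.
Reduce S modulo (g_1, g_2, g_3, g_4, g_5, g_6, g_7) in that order:
  leading term x_2^2: subtract (x_2)·g_7 from x_2^2 + x_2 → x_2
  leading term x_2: subtract (1)·g_7 from x_2 → 0
The remainder is 0, so this S-polynomial contributes no new basis element.

S(g_6, g_7) = x_2^2 + x_2; remainder on division = 0.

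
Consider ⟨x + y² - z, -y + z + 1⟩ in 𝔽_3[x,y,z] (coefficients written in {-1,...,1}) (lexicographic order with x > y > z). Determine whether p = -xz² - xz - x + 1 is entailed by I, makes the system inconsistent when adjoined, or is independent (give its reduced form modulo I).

First compute the reduced Gröbner basis of I by Buchberger's algorithm.
f_1 = x + y² - z, LT = x.
f_2 = -y + z + 1, LT = y.

S(f_1,f_2): leading monomials are coprime, so the S-polynomial reduces to 0 (Buchberger's first criterion).
Every S-polynomial of the final basis reduces to 0, so we have a Gröbner basis.
Inter-reduce: drop elements whose leading term is divisible by another's, tail-reduce, and make monic.
Reduced Gröbner basis: {x + z² + z + 1, y - z - 1}.
Label its elements g_1 = x + z² + z + 1, g_2 = y - z - 1.

Reduce p = -xz² - xz - x + 1 modulo G:
  leading term xz²: subtract (-z²)·g_1 from -xz² - xz - x + 1 → -xz - x + z⁴ + z³ + z² + 1
  leading term xz: subtract (-z)·g_1 from -xz - x + z⁴ + z³ + z² + 1 → -x + z⁴ - z³ - z² + z + 1
  leading term x: subtract (-1)·g_1 from -x + z⁴ - z³ - z² + z + 1 → z⁴ - z³ - z - 1
  leading term z⁴: no divisor's leading term divides it; move z⁴ to the remainder.
  leading term z³: no divisor's leading term divides it; move -z³ to the remainder.
  leading term z: no divisor's leading term divides it; move -z to the remainder.
  leading term 1: no divisor's leading term divides it; move -1 to the remainder.
  normal form = z⁴ - z³ - z - 1.
The normal form is nonzero, so p ∉ I. Since p minus its normal form lies in I, I + (p) = I + (r) where r = z⁴ - z³ - z - 1; decide whether this ideal is the whole ring.
Run Buchberger on G together with r (pairs among the g_i already reduce to 0 since G is a Gröbner basis):
g_1 = x + z² + z + 1, LT = x.
g_2 = y - z - 1, LT = y.
r = z⁴ - z³ - z - 1, LT = z⁴.

S(g_1,g_2): leading monomials are coprime, so the S-polynomial reduces to 0 (Buchberger's first criterion).
S(g_1,r): leading monomials are coprime, so the S-polynomial reduces to 0 (Buchberger's first criterion).
S(g_2,r): leading monomials are coprime, so the S-polynomial reduces to 0 (Buchberger's first criterion).
Every S-polynomial of the final basis reduces to 0, so we have a Gröbner basis.
Inter-reduce: drop elements whose leading term is divisible by another's, tail-reduce, and make monic.
Reduced Gröbner basis: {x + z² + z + 1, y - z - 1, z⁴ - z³ - z - 1}.
The reduced Gröbner basis of I + (p) is {x + z² + z + 1, y - z - 1, z⁴ - z³ - z - 1} ≠ {1}, a proper ideal, so the enlarged system stays consistent: p is independent of I, with normal form z⁴ - z³ - z - 1.

The remainder on division by a Gröbner basis is unique — it is the normal form.

-xz² - xz - x + 1 is independent of I; its normal form modulo I is z⁴ - z³ - z - 1.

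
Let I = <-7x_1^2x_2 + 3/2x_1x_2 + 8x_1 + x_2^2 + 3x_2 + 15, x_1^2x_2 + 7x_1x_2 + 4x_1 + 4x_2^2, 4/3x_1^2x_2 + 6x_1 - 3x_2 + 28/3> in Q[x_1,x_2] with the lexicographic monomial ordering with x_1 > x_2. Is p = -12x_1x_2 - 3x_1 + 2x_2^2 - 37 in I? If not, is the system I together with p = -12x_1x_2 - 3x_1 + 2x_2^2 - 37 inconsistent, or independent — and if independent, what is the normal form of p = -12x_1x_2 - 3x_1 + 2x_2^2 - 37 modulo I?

Adjoining -12x_1x_2 - 3x_1 + 2x_2^2 - 37 makes the ideal the whole ring: the system is inconsistent.

First compute the reduced Gröbner basis of I by Buchberger's algorithm.
f_1 = -7x_1^2x_2 + 3/2x_1x_2 + 8x_1 + x_2^2 + 3x_2 + 15, LT = x_1^2x_2.
f_2 = x_1^2x_2 + 7x_1x_2 + 4x_1 + 4x_2^2, LT = x_1^2x_2.
f_3 = 4/3x_1^2x_2 + 6x_1 - 3x_2 + 28/3, LT = x_1^2x_2.

S(f_1,f_2): lcm = x_1^2x_2. S = -101/14x_1x_2 - 36/7x_1 - 29/7x_2^2 - 3/7x_2 - 15/7.
  reduce S modulo (f_1, f_2, f_3):
  remainder -101/14x_1x_2 - 36/7x_1 - 29/7x_2^2 - 3/7x_2 - 15/7 ≠ 0; add h_4 = -101/14x_1x_2 - 36/7x_1 - 29/7x_2^2 - 3/7x_2 - 15/7 to the basis.

S(f_1,f_3): lcm = x_1^2x_2. S = -3/14x_1x_2 - 79/14x_1 - 1/7x_2^2 + 51/28x_2 - 64/7.
  reduce S modulo (f_1, f_2, f_3, h_4):
  remainder -1109/202x_1 - 2/101x_2^2 + 741/404x_2 - 917/101 ≠ 0; add h_5 = -1109/202x_1 - 2/101x_2^2 + 741/404x_2 - 917/101 to the basis.

S(f_1,h_4): lcm = x_1^2x_2. S = -72/101x_1^2 - 58/101x_1x_2^2 - 387/1414x_1x_2 - 1018/707x_1 - 1/7x_2^2 - 3/7x_2 - 15/7.
  reduce S modulo (f_1, f_2, f_3, h_4, h_5):
  remainder 36772/112009x_2^3 - 6002250/124217981x_2^2 - 39117963/124217981x_2 - 223996258/124217981 ≠ 0; add h_6 = 36772/112009x_2^3 - 6002250/124217981x_2^2 - 39117963/124217981x_2 - 223996258/124217981 to the basis.

S(f_1,h_5): lcm = x_1^2x_2. S = -4/1109x_1x_2^3 + 741/2218x_1x_2^2 - 29003/15526x_1x_2 - 8/7x_1 - 1/7x_2^2 - 3/7x_2 - 15/7.
  reduce S modulo (f_1, f_2, f_3, h_4, h_5, h_6):
  remainder 819820164351251233/802901982436428298x_2^2 - 733335159769416995/1605803964872856596x_2 - 2545945497635587937/802901982436428298 ≠ 0; add h_7 = 819820164351251233/802901982436428298x_2^2 - 733335159769416995/1605803964872856596x_2 - 2545945497635587937/802901982436428298 to the basis.

S(h_4,h_5): lcm = x_1x_2. S = 72/101x_1 - 4/1109x_2^3 + 203485/224018x_2^2 - 178580/112009x_2 + 30/101.
  reduce S modulo (f_1, f_2, f_3, h_4, h_5, h_6, h_7):
  remainder -3130941151348499049/3279280657405004932x_2 + 3130941151348499049/1639640328702502466 ≠ 0; add h_8 = -3130941151348499049/3279280657405004932x_2 + 3130941151348499049/1639640328702502466 to the basis.

The other S-polynomials (S(f_2,f_3), S(f_2,h_4), S(f_3,h_4), S(f_2,h_5), S(f_3,h_5), S(f_1,h_6), S(f_2,h_6), S(f_3,h_6), S(h_4,h_6), S(h_5,h_6), S(f_1,h_7), S(f_2,h_7), S(f_3,h_7), S(h_4,h_7), S(h_5,h_7), S(h_6,h_7), S(f_1,h_8), S(f_2,h_8), S(f_3,h_8), S(h_4,h_8), S(h_5,h_8), S(h_6,h_8), S(h_7,h_8)) all reduce to 0 modulo the current basis, so we have a Gröbner basis.
Inter-reduce: drop elements whose leading term is divisible by another's, tail-reduce, and make monic.
Reduced Gröbner basis: {x_1 + 1, x_2 - 2}.
Label its elements g_1 = x_1 + 1, g_2 = x_2 - 2.

Reduce p = -12x_1x_2 - 3x_1 + 2x_2^2 - 37 modulo G:
  leading term x_1x_2: subtract (-12x_2)·g_1 from -12x_1x_2 - 3x_1 + 2x_2^2 - 37 → -3x_1 + 2x_2^2 + 12x_2 - 37
  leading term x_1: subtract (-3)·g_1 from -3x_1 + 2x_2^2 + 12x_2 - 37 → 2x_2^2 + 12x_2 - 34
  leading term x_2^2: subtract (2x_2)·g_2 from 2x_2^2 + 12x_2 - 34 → 16x_2 - 34
  leading term x_2: subtract (16)·g_2 from 16x_2 - 34 → -2
  leading term 1: no divisor's leading term divides it; move -2 to the remainder.
  normal form = -2.
The normal form is nonzero, so p ∉ I. Since p minus its normal form lies in I, I + (p) = I + (r) where r = -2; decide whether this ideal is the whole ring.
Here r = -2 is a nonzero constant, hence a unit: 1 ∈ I + (p), the Gröbner basis of I + (p) is {1}, and the enlarged system has no common solution — adjoining p is inconsistent.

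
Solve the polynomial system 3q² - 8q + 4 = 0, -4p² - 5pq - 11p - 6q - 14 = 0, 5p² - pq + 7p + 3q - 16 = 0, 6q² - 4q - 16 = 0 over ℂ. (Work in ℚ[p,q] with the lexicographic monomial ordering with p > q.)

{(-2, 2)}

Compute a lex Gröbner basis by Buchberger's algorithm.
f_1 = 3q² - 8q + 4, LT = q².
f_2 = -4p² - 5pq - 11p - 6q - 14, LT = p².
f_3 = 5p² - pq + 7p + 3q - 16, LT = p².
f_4 = 6q² - 4q - 16, LT = q².

S(f_1,f_4): lcm = q². S = -2q + 4.
  leading term q: no divisor's leading term divides it; move -2q to the remainder.
  leading term 1: no divisor's leading term divides it; move 4 to the remainder.
  remainder -2q + 4 ≠ 0; add h_5 = -2q + 4 to the basis.

S(f_2,f_3): lcm = p². S = 29/20pq + 27/20p + 9/10q + 67/10.
  leading term pq: subtract (-29/40p)·h_5 from 29/20pq + 27/20p + 9/10q + 67/10 → 17/4p + 9/10q + 67/10
  leading term p: no divisor's leading term divides it; move 17/4p to the remainder.
  leading term q: subtract (-9/20)·h_5 from 9/10q + 67/10 → 17/2
  leading term 1: no divisor's leading term divides it; move 17/2 to the remainder.
  remainder 17/4p + 17/2 ≠ 0; add h_6 = 17/4p + 17/2 to the basis.

The other S-polynomials (S(f_1,f_2), S(f_1,f_3), S(f_2,f_4), S(f_3,f_4), S(f_1,h_5), S(f_2,h_5), S(f_3,h_5), S(f_4,h_5), S(f_1,h_6), S(f_2,h_6), S(f_3,h_6), S(f_4,h_6), S(h_5,h_6)) all reduce to 0 modulo the current basis, so we have a Gröbner basis.
Inter-reduce: drop elements whose leading term is divisible by another's, tail-reduce, and make monic.
Reduced Gröbner basis: {p + 2, q - 2}.

Elimination: the polynomial q - 2 lies in the elimination ideal for q, so q ∈ {2}. For each such q, the remaining basis elements (now univariate) give the rest of the solution.
  q = 2: the earlier basis element becomes p + 2 = 0, giving p = -2 — point (-2, 2).
A lex Gröbner basis triangularizes the system, enabling back-substitution.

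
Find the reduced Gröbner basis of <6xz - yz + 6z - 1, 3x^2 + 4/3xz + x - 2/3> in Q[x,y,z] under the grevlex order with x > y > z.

f_1 = 6xz - yz + 6z - 1, LT = xz.
f_2 = 3x^2 + 4/3xz + x - 2/3, LT = x^2.

S(f_1,f_2): lcm = x^2z. S = -1/6xyz - 4/9xz^2 + 2/3xz - 1/6x + 2/9z.
  leading term xyz: subtract (-1/36y)·f_1 from -1/6xyz - 4/9xz^2 + 2/3xz - 1/6x + 2/9z → -1/36y^2z - 4/9xz^2 + 2/3xz + 1/6yz - 1/6x - 1/36y + 2/9z
  leading term y^2z: no divisor's leading term divides it; move -1/36y^2z to the remainder.
  leading term xz^2: subtract (-2/27z)·f_1 from -4/9xz^2 + 2/3xz + 1/6yz - 1/6x - 1/36y + 2/9z → -2/27yz^2 + 2/3xz + 1/6yz + 4/9z^2 - 1/6x - 1/36y + 4/27z
  leading term yz^2: no divisor's leading term divides it; move -2/27yz^2 to the remainder.
  leading term xz: subtract (1/9)·f_1 from 2/3xz + 1/6yz + 4/9z^2 - 1/6x - 1/36y + 4/27z → 5/18yz + 4/9z^2 - 1/6x - 1/36y - 14/27z + 1/9
  leading term yz: no divisor's leading term divides it; move 5/18yz to the remainder.
  leading term z^2: no divisor's leading term divides it; move 4/9z^2 to the remainder.
  leading term x: no divisor's leading term divides it; move -1/6x to the remainder.
  leading term y: no divisor's leading term divides it; move -1/36y to the remainder.
  leading term z: no divisor's leading term divides it; move -14/27z to the remainder.
  leading term 1: no divisor's leading term divides it; move 1/9 to the remainder.
  remainder -1/36y^2z - 2/27yz^2 + 5/18yz + 4/9z^2 - 1/6x - 1/36y - 14/27z + 1/9 ≠ 0; add g_3 = -1/36y^2z - 2/27yz^2 + 5/18yz + 4/9z^2 - 1/6x - 1/36y - 14/27z + 1/9 to the basis.

The other S-polynomials (S(f_1,g_3), S(f_2,g_3)) all reduce to 0 modulo the current basis, so we have a Gröbner basis.

G = {y^2z + 8/3yz^2 - 10yz - 16z^2 + 6x + y + 56/3z - 4, x^2 + 2/27yz + 1/3x - 4/9z - 4/27, xz - 1/6yz + z - 1/6}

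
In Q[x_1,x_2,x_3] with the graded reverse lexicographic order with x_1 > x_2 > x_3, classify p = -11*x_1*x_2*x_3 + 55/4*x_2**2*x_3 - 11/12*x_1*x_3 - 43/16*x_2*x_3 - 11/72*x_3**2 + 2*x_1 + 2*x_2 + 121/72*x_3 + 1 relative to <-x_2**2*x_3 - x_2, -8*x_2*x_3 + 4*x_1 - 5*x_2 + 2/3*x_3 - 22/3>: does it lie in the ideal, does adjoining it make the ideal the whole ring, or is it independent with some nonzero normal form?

First compute the reduced Gröbner basis of I by Buchberger's algorithm.
f_1 = -x_2**2*x_3 - x_2, LT = x_2**2*x_3.
f_2 = -8*x_2*x_3 + 4*x_1 - 5*x_2 + 2/3*x_3 - 22/3, LT = x_2*x_3.

S(f_1,f_2): lcm = x_2**2*x_3. S = 1/2*x_1*x_2 - 5/8*x_2**2 + 1/12*x_2*x_3 + 1/12*x_2.
  reduce S modulo (f_1, f_2):
  remainder 1/2*x_1*x_2 - 5/8*x_2**2 + 1/24*x_1 + 1/32*x_2 + 1/144*x_3 - 11/144 ≠ 0; add h_3 = 1/2*x_1*x_2 - 5/8*x_2**2 + 1/24*x_1 + 1/32*x_2 + 1/144*x_3 - 11/144 to the basis.

S(f_1,h_3): lcm = x_1*x_2**2*x_3. S = 5/4*x_2**3*x_3 - 1/12*x_1*x_2*x_3 - 1/16*x_2**2*x_3 - 1/72*x_2*x_3**2 + x_1*x_2 + 11/72*x_2*x_3.
  reduce S modulo (f_1, f_2, h_3):
  remainder -1/24*x_1**2 + 25/384*x_2**2 - 1/72*x_1*x_3 - 1/864*x_3**2 + 5/72*x_1 - 5/48*x_2 + 5/432*x_3 + 11/864 ≠ 0; add h_4 = -1/24*x_1**2 + 25/384*x_2**2 - 1/72*x_1*x_3 - 1/864*x_3**2 + 5/72*x_1 - 5/48*x_2 + 5/432*x_3 + 11/864 to the basis.

The other S-polynomials (S(f_2,h_3), S(f_1,h_4), S(f_2,h_4), S(h_3,h_4)) all reduce to 0 modulo the current basis, so we have a Gröbner basis.
Inter-reduce: drop elements whose leading term is divisible by another's, tail-reduce, and make monic.
Reduced Gröbner basis: {x_1**2 - 25/16*x_2**2 + 1/3*x_1*x_3 + 1/36*x_3**2 - 5/3*x_1 + 5/2*x_2 - 5/18*x_3 - 11/36, x_1*x_2 - 5/4*x_2**2 + 1/12*x_1 + 1/16*x_2 + 1/72*x_3 - 11/72, x_2*x_3 - 1/2*x_1 + 5/8*x_2 - 1/12*x_3 + 11/12}.
Label its elements g_1 = x_1**2 - 25/16*x_2**2 + 1/3*x_1*x_3 + 1/36*x_3**2 - 5/3*x_1 + 5/2*x_2 - 5/18*x_3 - 11/36, g_2 = x_1*x_2 - 5/4*x_2**2 + 1/12*x_1 + 1/16*x_2 + 1/72*x_3 - 11/72, g_3 = x_2*x_3 - 1/2*x_1 + 5/8*x_2 - 1/12*x_3 + 11/12.

Reduce p = -11*x_1*x_2*x_3 + 55/4*x_2**2*x_3 - 11/12*x_1*x_3 - 43/16*x_2*x_3 - 11/72*x_3**2 + 2*x_1 + 2*x_2 + 121/72*x_3 + 1 modulo G:
  leading term x_1*x_2*x_3: subtract (-11*x_3)·g_2 from -11*x_1*x_2*x_3 + 55/4*x_2**2*x_3 - 11/12*x_1*x_3 - 43/16*x_2*x_3 - 11/72*x_3**2 + 2*x_1 + 2*x_2 + 121/72*x_3 + 1 → -2*x_2*x_3 + 2*x_1 + 2*x_2 + 1
  leading term x_2*x_3: subtract (-2)·g_3 from -2*x_2*x_3 + 2*x_1 + 2*x_2 + 1 → x_1 + 13/4*x_2 - 1/6*x_3 + 17/6
  leading term x_1: no divisor's leading term divides it; move x_1 to the remainder.
  leading term x_2: no divisor's leading term divides it; move 13/4*x_2 to the remainder.
  leading term x_3: no divisor's leading term divides it; move -1/6*x_3 to the remainder.
  leading term 1: no divisor's leading term divides it; move 17/6 to the remainder.
  normal form = x_1 + 13/4*x_2 - 1/6*x_3 + 17/6.
The normal form is nonzero, so p ∉ I. Since p minus its normal form lies in I, I + (p) = I + (r) where r = x_1 + 13/4*x_2 - 1/6*x_3 + 17/6; decide whether this ideal is the whole ring.
Run Buchberger on G together with r (pairs among the g_i already reduce to 0 since G is a Gröbner basis):
g_1 = x_1**2 - 25/16*x_2**2 + 1/3*x_1*x_3 + 1/36*x_3**2 - 5/3*x_1 + 5/2*x_2 - 5/18*x_3 - 11/36, LT = x_1**2.
g_2 = x_1*x_2 - 5/4*x_2**2 + 1/12*x_1 + 1/16*x_2 + 1/72*x_3 - 11/72, LT = x_1*x_2.
g_3 = x_2*x_3 - 1/2*x_1 + 5/8*x_2 - 1/12*x_3 + 11/12, LT = x_2*x_3.
r = x_1 + 13/4*x_2 - 1/6*x_3 + 17/6, LT = x_1.

S(g_1,r): lcm = x_1**2. S = -13/4*x_1*x_2 - 25/16*x_2**2 + 1/2*x_1*x_3 + 1/36*x_3**2 - 9/2*x_1 + 5/2*x_2 - 5/18*x_3 - 11/36.
  reduce S modulo (g_1, g_2, g_3, r):
  remainder -45/8*x_2**2 + 1/9*x_3**2 + 965/48*x_2 - 21/8*x_3 + 539/36 ≠ 0; add m_5 = -45/8*x_2**2 + 1/9*x_3**2 + 965/48*x_2 - 21/8*x_3 + 539/36 to the basis.

S(g_2,r): lcm = x_1*x_2. S = -9/2*x_2**2 + 1/6*x_2*x_3 + 1/12*x_1 - 133/48*x_2 + 1/72*x_3 - 11/72.
  reduce S modulo (g_1, g_2, g_3, r, m_5):
  remainder -4/45*x_3**2 - 39/2*x_2 + 97/45*x_3 - 574/45 ≠ 0; add m_6 = -4/45*x_3**2 - 39/2*x_2 + 97/45*x_3 - 574/45 to the basis.

The other S-polynomials (S(g_1,g_2), S(g_1,g_3), S(g_2,g_3), S(g_3,r), S(g_1,m_5), S(g_2,m_5), S(g_3,m_5), S(r,m_5), S(g_1,m_6), S(g_2,m_6), S(g_3,m_6), S(r,m_6), S(m_5,m_6)) all reduce to 0 modulo the current basis, so we have a Gröbner basis.
Inter-reduce: drop elements whose leading term is divisible by another's, tail-reduce, and make monic.
Reduced Gröbner basis: {x_2**2 + 41/54*x_2 - 1/81*x_3 + 14/81, x_2*x_3 + 9/4*x_2 - 1/6*x_3 + 7/3, x_3**2 + 1755/8*x_2 - 97/4*x_3 + 287/2, x_1 + 13/4*x_2 - 1/6*x_3 + 17/6}.
The reduced Gröbner basis of I + (p) is {x_2**2 + 41/54*x_2 - 1/81*x_3 + 14/81, x_2*x_3 + 9/4*x_2 - 1/6*x_3 + 7/3, x_3**2 + 1755/8*x_2 - 97/4*x_3 + 287/2, x_1 + 13/4*x_2 - 1/6*x_3 + 17/6} ≠ {1}, a proper ideal, so the enlarged system stays consistent: p is independent of I, with normal form x_1 + 13/4*x_2 - 1/6*x_3 + 17/6.

-11*x_1*x_2*x_3 + 55/4*x_2**2*x_3 - 11/12*x_1*x_3 - 43/16*x_2*x_3 - 11/72*x_3**2 + 2*x_1 + 2*x_2 + 121/72*x_3 + 1 is independent of I; its normal form modulo I is x_1 + 13/4*x_2 - 1/6*x_3 + 17/6.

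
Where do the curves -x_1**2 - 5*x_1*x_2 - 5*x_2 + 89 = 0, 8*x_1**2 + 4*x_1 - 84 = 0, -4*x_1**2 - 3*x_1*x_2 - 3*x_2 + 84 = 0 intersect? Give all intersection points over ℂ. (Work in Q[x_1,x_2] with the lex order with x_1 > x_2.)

Compute a lex Gröbner basis by Buchberger's algorithm.
f_1 = -x_1**2 - 5*x_1*x_2 - 5*x_2 + 89, LT = x_1**2.
f_2 = 8*x_1**2 + 4*x_1 - 84, LT = x_1**2.
f_3 = -4*x_1**2 - 3*x_1*x_2 - 3*x_2 + 84, LT = x_1**2.

S(f_1,f_2): lcm = x_1**2. S = 5*x_1*x_2 - 1/2*x_1 + 5*x_2 - 157/2.
  leading term x_1*x_2: no divisor's leading term divides it; move 5*x_1*x_2 to the remainder.
  leading term x_1: no divisor's leading term divides it; move -1/2*x_1 to the remainder.
  leading term x_2: no divisor's leading term divides it; move 5*x_2 to the remainder.
  leading term 1: no divisor's leading term divides it; move -157/2 to the remainder.
  remainder 5*x_1*x_2 - 1/2*x_1 + 5*x_2 - 157/2 ≠ 0; add h_4 = 5*x_1*x_2 - 1/2*x_1 + 5*x_2 - 157/2 to the basis.

S(f_1,f_3): lcm = x_1**2. S = 17/4*x_1*x_2 + 17/4*x_2 - 68.
  leading term x_1*x_2: subtract (17/20)·h_4 from 17/4*x_1*x_2 + 17/4*x_2 - 68 → 17/40*x_1 - 51/40
  leading term x_1: no divisor's leading term divides it; move 17/40*x_1 to the remainder.
  leading term 1: no divisor's leading term divides it; move -51/40 to the remainder.
  remainder 17/40*x_1 - 51/40 ≠ 0; add h_5 = 17/40*x_1 - 51/40 to the basis.

S(f_1,h_4): lcm = x_1**2*x_2. S = 1/10*x_1**2 + 5*x_1*x_2**2 - x_1*x_2 + 157/10*x_1 + 5*x_2**2 - 89*x_2.
  leading term x_1**2: subtract (-1/10)·f_1 from 1/10*x_1**2 + 5*x_1*x_2**2 - x_1*x_2 + 157/10*x_1 + 5*x_2**2 - 89*x_2 → 5*x_1*x_2**2 - 3/2*x_1*x_2 + 157/10*x_1 + 5*x_2**2 - 179/2*x_2 + 89/10
  leading term x_1*x_2**2: subtract (x_2)·h_4 from 5*x_1*x_2**2 - 3/2*x_1*x_2 + 157/10*x_1 + 5*x_2**2 - 179/2*x_2 + 89/10 → -x_1*x_2 + 157/10*x_1 - 11*x_2 + 89/10
  leading term x_1*x_2: subtract (-1/5)·h_4 from -x_1*x_2 + 157/10*x_1 - 11*x_2 + 89/10 → 78/5*x_1 - 10*x_2 - 34/5
  leading term x_1: subtract (624/17)·h_5 from 78/5*x_1 - 10*x_2 - 34/5 → -10*x_2 + 40
  leading term x_2: no divisor's leading term divides it; move -10*x_2 to the remainder.
  leading term 1: no divisor's leading term divides it; move 40 to the remainder.
  remainder -10*x_2 + 40 ≠ 0; add h_6 = -10*x_2 + 40 to the basis.

The other S-polynomials (S(f_2,f_3), S(f_2,h_4), S(f_3,h_4), S(f_1,h_5), S(f_2,h_5), S(f_3,h_5), S(h_4,h_5), S(f_1,h_6), S(f_2,h_6), S(f_3,h_6), S(h_4,h_6), S(h_5,h_6)) all reduce to 0 modulo the current basis, so we have a Gröbner basis.
Inter-reduce: drop elements whose leading term is divisible by another's, tail-reduce, and make monic.
Reduced Gröbner basis: {x_1 - 3, x_2 - 4}.

A lex Gröbner basis eliminates variables successively. Here x_2 - 4 depends only on x_2, with roots {4}; lifting each root through the earlier basis elements recovers the full solutions.
  x_2 = 4: the earlier basis element becomes x_1 - 3 = 0, giving x_1 = 3 — point (3, 4).

{(3, 4)}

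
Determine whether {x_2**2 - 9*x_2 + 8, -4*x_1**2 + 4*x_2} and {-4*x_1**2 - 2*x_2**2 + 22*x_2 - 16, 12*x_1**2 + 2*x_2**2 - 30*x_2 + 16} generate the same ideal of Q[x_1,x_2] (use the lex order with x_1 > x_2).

Yes, the ideals are equal.

Equality of ideals is decidable: compute both reduced Gröbner bases (unique for the ordering) and check whether they agree.
Buchberger on the first generating set:
f_1 = x_2**2 - 9*x_2 + 8, LT = x_2**2.
f_2 = -4*x_1**2 + 4*x_2, LT = x_1**2.

The S-polynomials (S(f_1,f_2)) all reduce to 0 modulo the current basis, so we have a Gröbner basis.
Inter-reduce: drop elements whose leading term is divisible by another's, tail-reduce, and make monic.
Reduced Gröbner basis: {x_1**2 - x_2, x_2**2 - 9*x_2 + 8}.

Buchberger on the second generating set:
h_1 = -4*x_1**2 - 2*x_2**2 + 22*x_2 - 16, LT = x_1**2.
h_2 = 12*x_1**2 + 2*x_2**2 - 30*x_2 + 16, LT = x_1**2.

S(h_1,h_2): lcm = x_1**2. S = 1/3*x_2**2 - 3*x_2 + 8/3.
  reduce S modulo (h_1, h_2):
  remainder 1/3*x_2**2 - 3*x_2 + 8/3 ≠ 0; add k_3 = 1/3*x_2**2 - 3*x_2 + 8/3 to the basis.

The other S-polynomials (S(h_1,k_3), S(h_2,k_3)) all reduce to 0 modulo the current basis, so we have a Gröbner basis.
Inter-reduce: drop elements whose leading term is divisible by another's, tail-reduce, and make monic.
Reduced Gröbner basis: {x_1**2 - x_2, x_2**2 - 9*x_2 + 8}.

The two bases agree; hence the ideals are identical.
The choice of monomial ordering does not affect the verdict — as long as both bases are computed under the same ordering, their equality decides ideal equality.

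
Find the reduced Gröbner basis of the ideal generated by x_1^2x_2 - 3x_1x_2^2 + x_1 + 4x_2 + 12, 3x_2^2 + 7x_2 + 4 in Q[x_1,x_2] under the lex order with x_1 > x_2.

f_1 = x_1^2x_2 - 3x_1x_2^2 + x_1 + 4x_2 + 12, LT = x_1^2x_2.
f_2 = 3x_2^2 + 7x_2 + 4, LT = x_2^2.

S(f_1,f_2): lcm = x_1^2x_2^2. S = -7/3x_1^2x_2 - 4/3x_1^2 - 3x_1x_2^3 + x_1x_2 + 4x_2^2 + 12x_2.
  reduce S modulo (f_1, f_2):
  remainder -4/3x_1^2 + 5x_1x_2 + 7/3x_1 + 12x_2 + 68/3 ≠ 0; add g_3 = -4/3x_1^2 + 5x_1x_2 + 7/3x_1 + 12x_2 + 68/3 to the basis.

The other S-polynomials (S(f_1,g_3), S(f_2,g_3)) all reduce to 0 modulo the current basis, so we have a Gröbner basis.
Inter-reduce: drop elements whose leading term is divisible by another's, tail-reduce, and make monic.

G = {x_1^2 - 15/4x_1x_2 - 7/4x_1 - 9x_2 - 17, x_2^2 + 7/3x_2 + 4/3}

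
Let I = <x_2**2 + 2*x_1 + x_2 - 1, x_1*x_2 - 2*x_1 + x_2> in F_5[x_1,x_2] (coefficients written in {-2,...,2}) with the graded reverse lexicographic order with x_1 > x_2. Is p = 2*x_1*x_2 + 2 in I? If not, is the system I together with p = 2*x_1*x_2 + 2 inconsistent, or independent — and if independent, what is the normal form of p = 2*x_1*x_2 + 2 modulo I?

First compute the reduced Gröbner basis of I by Buchberger's algorithm.
f_1 = x_2**2 + 2*x_1 + x_2 - 1, LT = x_2**2.
f_2 = x_1*x_2 - 2*x_1 + x_2, LT = x_1*x_2.

S(f_1,f_2): lcm = x_1*x_2**2. S = 2*x_1**2 - 2*x_1*x_2 - x_2**2 - x_1.
  leading term x_1**2: no divisor's leading term divides it; move 2*x_1**2 to the remainder.
  leading term x_1*x_2: subtract (-2)·f_2 from -2*x_1*x_2 - x_2**2 - x_1 → -x_2**2 + 2*x_2
  leading term x_2**2: subtract (-1)·f_1 from -x_2**2 + 2*x_2 → 2*x_1 - 2*x_2 - 1
  leading term x_1: no divisor's leading term divides it; move 2*x_1 to the remainder.
  leading term x_2: no divisor's leading term divides it; move -2*x_2 to the remainder.
  leading term 1: no divisor's leading term divides it; move -1 to the remainder.
  remainder 2*x_1**2 + 2*x_1 - 2*x_2 - 1 ≠ 0; add h_3 = 2*x_1**2 + 2*x_1 - 2*x_2 - 1 to the basis.

S(f_1,h_3): leading monomials are coprime, so the S-polynomial reduces to 0 (Buchberger's first criterion).
S(f_2,h_3): lcm = x_1**2*x_2. S = -2*x_1**2 + x_2**2 - 2*x_2.
  leading term x_1**2: subtract (-1)·h_3 from -2*x_1**2 + x_2**2 - 2*x_2 → x_2**2 + 2*x_1 + x_2 - 1
  leading term x_2**2: subtract (1)·f_1 from x_2**2 + 2*x_1 + x_2 - 1 → 0
  remainder 0.

Every S-polynomial of the final basis reduces to 0, so we have a Gröbner basis.
Inter-reduce: drop elements whose leading term is divisible by another's, tail-reduce, and make monic.
Reduced Gröbner basis: {x_1**2 + x_1 - x_2 + 2, x_1*x_2 - 2*x_1 + x_2, x_2**2 + 2*x_1 + x_2 - 1}.
Label its elements g_1 = x_1**2 + x_1 - x_2 + 2, g_2 = x_1*x_2 - 2*x_1 + x_2, g_3 = x_2**2 + 2*x_1 + x_2 - 1.

Reduce p = 2*x_1*x_2 + 2 modulo G:
  leading term x_1*x_2: subtract (2)·g_2 from 2*x_1*x_2 + 2 → -x_1 - 2*x_2 + 2
  leading term x_1: no divisor's leading term divides it; move -x_1 to the remainder.
  leading term x_2: no divisor's leading term divides it; move -2*x_2 to the remainder.
  leading term 1: no divisor's leading term divides it; move 2 to the remainder.
  normal form = -x_1 - 2*x_2 + 2.
The normal form is nonzero, so p ∉ I. Since p minus its normal form lies in I, I + (p) = I + (r) where r = -x_1 - 2*x_2 + 2; decide whether this ideal is the whole ring.
Run Buchberger on G together with r (pairs among the g_i already reduce to 0 since G is a Gröbner basis):
g_1 = x_1**2 + x_1 - x_2 + 2, LT = x_1**2.
g_2 = x_1*x_2 - 2*x_1 + x_2, LT = x_1*x_2.
g_3 = x_2**2 + 2*x_1 + x_2 - 1, LT = x_2**2.
r = -x_1 - 2*x_2 + 2, LT = x_1.

S(g_1,g_2): lcm = x_1**2*x_2. S = 2*x_1**2 - x_2**2 + 2*x_2.
  leading term x_1**2: subtract (2)·g_1 from 2*x_1**2 - x_2**2 + 2*x_2 → -x_2**2 - 2*x_1 - x_2 + 1
  leading term x_2**2: subtract (-1)·g_3 from -x_2**2 - 2*x_1 - x_2 + 1 → 0
  remainder 0.

S(g_1,g_3): leading monomials are coprime, so the S-polynomial reduces to 0 (Buchberger's first criterion).
S(g_1,r): lcm = x_1**2. S = -2*x_1*x_2 - 2*x_1 - x_2 + 2.
  leading term x_1*x_2: subtract (-2)·g_2 from -2*x_1*x_2 - 2*x_1 - x_2 + 2 → -x_1 + x_2 + 2
  leading term x_1: subtract (1)·r from -x_1 + x_2 + 2 → -2*x_2
  leading term x_2: no divisor's leading term divides it; move -2*x_2 to the remainder.
  remainder -2*x_2 ≠ 0; add m_5 = -2*x_2 to the basis.

S(g_2,g_3): lcm = x_1*x_2**2. S = -2*x_1**2 + 2*x_1*x_2 + x_2**2 + x_1.
  leading term x_1**2: subtract (-2)·g_1 from -2*x_1**2 + 2*x_1*x_2 + x_2**2 + x_1 → 2*x_1*x_2 + x_2**2 - 2*x_1 - 2*x_2 - 1
  leading term x_1*x_2: subtract (2)·g_2 from 2*x_1*x_2 + x_2**2 - 2*x_1 - 2*x_2 - 1 → x_2**2 + 2*x_1 + x_2 - 1
  leading term x_2**2: subtract (1)·g_3 from x_2**2 + 2*x_1 + x_2 - 1 → 0
  remainder 0.

S(g_2,r): lcm = x_1*x_2. S = -2*x_2**2 - 2*x_1 - 2*x_2.
  leading term x_2**2: subtract (-2)·g_3 from -2*x_2**2 - 2*x_1 - 2*x_2 → 2*x_1 - 2
  leading term x_1: subtract (-2)·r from 2*x_1 - 2 → x_2 + 2
  leading term x_2: subtract (2)·m_5 from x_2 + 2 → 2
  leading term 1: no divisor's leading term divides it; move 2 to the remainder.
  remainder 2 ≠ 0; add m_6 = 2 to the basis.

S(g_3,r): leading monomials are coprime, so the S-polynomial reduces to 0 (Buchberger's first criterion).
S(g_1,m_5): leading monomials are coprime, so the S-polynomial reduces to 0 (Buchberger's first criterion).
S(g_2,m_5): lcm = x_1*x_2. S = -2*x_1 + x_2.
  leading term x_1: subtract (2)·r from -2*x_1 + x_2 → 1
  leading term 1: subtract (-2)·m_6 from 1 → 0
  remainder 0.

S(g_3,m_5): lcm = x_2**2. S = 2*x_1 + x_2 - 1.
  leading term x_1: subtract (-2)·r from 2*x_1 + x_2 - 1 → 2*x_2 - 2
  leading term x_2: subtract (-1)·m_5 from 2*x_2 - 2 → -2
  leading term 1: subtract (-1)·m_6 from -2 → 0
  remainder 0.

S(r,m_5): leading monomials are coprime, so the S-polynomial reduces to 0 (Buchberger's first criterion).
S(g_1,m_6): leading monomials are coprime, so the S-polynomial reduces to 0 (Buchberger's first criterion).
S(g_2,m_6): leading monomials are coprime, so the S-polynomial reduces to 0 (Buchberger's first criterion).
S(g_3,m_6): leading monomials are coprime, so the S-polynomial reduces to 0 (Buchberger's first criterion).
S(r,m_6): leading monomials are coprime, so the S-polynomial reduces to 0 (Buchberger's first criterion).
S(m_5,m_6): leading monomials are coprime, so the S-polynomial reduces to 0 (Buchberger's first criterion).
Every S-polynomial of the final basis reduces to 0, so we have a Gröbner basis.
Inter-reduce: drop elements whose leading term is divisible by another's, tail-reduce, and make monic.
Reduced Gröbner basis: {1}.
The reduced Gröbner basis of I + (p) is {1}: the ideal is the whole ring, so the enlarged system has no common solution — adjoining p is inconsistent.

Adjoining 2*x_1*x_2 + 2 makes the ideal the whole ring: the system is inconsistent.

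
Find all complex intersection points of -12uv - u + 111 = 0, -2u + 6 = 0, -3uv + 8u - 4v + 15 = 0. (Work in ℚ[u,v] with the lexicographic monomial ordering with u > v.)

{(3, 3)}

Compute a lex Gröbner basis by Buchberger's algorithm.
f_1 = -12uv - u + 111, LT = uv.
f_2 = -2u + 6, LT = u.
f_3 = -3uv + 8u - 4v + 15, LT = uv.

S(f_1,f_2): lcm = uv. S = 1/12u + 3v - 37/4.
  leading term u: subtract (-1/24)·f_2 from 1/12u + 3v - 37/4 → 3v - 9
  leading term v: no divisor's leading term divides it; move 3v to the remainder.
  leading term 1: no divisor's leading term divides it; move -9 to the remainder.
  remainder 3v - 9 ≠ 0; add h_4 = 3v - 9 to the basis.

The other S-polynomials (S(f_1,f_3), S(f_2,f_3), S(f_1,h_4), S(f_2,h_4), S(f_3,h_4)) all reduce to 0 modulo the current basis, so we have a Gröbner basis.
Inter-reduce: drop elements whose leading term is divisible by another's, tail-reduce, and make monic.
Reduced Gröbner basis: {u - 3, v - 3}.

From the last basis element, v - 3 = 0, so v takes values in {3}. Each choice, substituted upward through the basis, yields the corresponding point(s) of the solution set.
  v = 3: the earlier basis element becomes u - 3 = 0, giving u = 3 — point (3, 3).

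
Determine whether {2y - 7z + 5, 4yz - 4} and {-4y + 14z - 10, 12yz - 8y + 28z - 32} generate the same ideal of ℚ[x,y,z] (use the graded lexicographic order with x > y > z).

For a fixed monomial order, each ideal has a unique reduced Gröbner basis; comparing bases decides equality.
Buchberger on the first generating set:
f_1 = 2y - 7z + 5, LT = y.
f_2 = 4yz - 4, LT = yz.

S(f_1,f_2): lcm = yz. S = -7/2z² + 5/2z + 1.
  leading term z²: no divisor's leading term divides it; move -7/2z² to the remainder.
  leading term z: no divisor's leading term divides it; move 5/2z to the remainder.
  leading term 1: no divisor's leading term divides it; move 1 to the remainder.
  remainder -7/2z² + 5/2z + 1 ≠ 0; add g_3 = -7/2z² + 5/2z + 1 to the basis.

The other S-polynomials (S(f_1,g_3), S(f_2,g_3)) all reduce to 0 modulo the current basis, so we have a Gröbner basis.
Inter-reduce: drop elements whose leading term is divisible by another's, tail-reduce, and make monic.
Reduced Gröbner basis: {z² - 5/7z - 2/7, y - 7/2z + 5/2}.

Buchberger on the second generating set:
h_1 = -4y + 14z - 10, LT = y.
h_2 = 12yz - 8y + 28z - 32, LT = yz.

S(h_1,h_2): lcm = yz. S = -7/2z² + ⅔y + ⅙z + 8/3.
  leading term z²: no divisor's leading term divides it; move -7/2z² to the remainder.
  leading term y: subtract (-⅙)·h_1 from ⅔y + ⅙z + 8/3 → 5/2z + 1
  leading term z: no divisor's leading term divides it; move 5/2z to the remainder.
  leading term 1: no divisor's leading term divides it; move 1 to the remainder.
  remainder -7/2z² + 5/2z + 1 ≠ 0; add k_3 = -7/2z² + 5/2z + 1 to the basis.

The other S-polynomials (S(h_1,k_3), S(h_2,k_3)) all reduce to 0 modulo the current basis, so we have a Gröbner basis.
Inter-reduce: drop elements whose leading term is divisible by another's, tail-reduce, and make monic.
Reduced Gröbner basis: {z² - 5/7z - 2/7, y - 7/2z + 5/2}.

Same reduced basis, so the two generating sets span the same ideal.

Yes, the ideals are equal.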